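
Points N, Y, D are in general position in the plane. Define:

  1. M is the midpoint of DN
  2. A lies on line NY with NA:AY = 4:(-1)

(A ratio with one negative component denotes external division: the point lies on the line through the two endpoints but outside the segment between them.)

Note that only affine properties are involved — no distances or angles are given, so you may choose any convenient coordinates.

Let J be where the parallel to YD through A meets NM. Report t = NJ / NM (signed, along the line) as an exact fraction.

t = 8/3

Work in coordinates with N = (0, 0), Y = (1, 0), D = (0, 1).
1. M is the midpoint of DN ⇒ M = (0, 1/2)
2. A lies on line NY with NA:AY = 4:(-1) ⇒ A = (4/3, 0)
through A parallel to YD: direction (-1, 1); meets NM at J = (0, 4/3)
J = N + t·(M−N) with t = 8/3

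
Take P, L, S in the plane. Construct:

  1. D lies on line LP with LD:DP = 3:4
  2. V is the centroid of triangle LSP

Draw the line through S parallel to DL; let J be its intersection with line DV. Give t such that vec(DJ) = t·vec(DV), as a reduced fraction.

t = 3

Assign P = (0, 0), L = (1, 0), S = (0, 1) — the answer is frame-independent, so this choice is without loss of generality.
1. D lies on line LP with LD:DP = 3:4 ⇒ D = (4/7, 0)
2. V is the centroid of triangle LSP ⇒ V = (1/3, 1/3)
through S parallel to DL: direction (3/7, 0); meets DV at J = (-1/7, 1)
J = D + t·(V−D) with t = 3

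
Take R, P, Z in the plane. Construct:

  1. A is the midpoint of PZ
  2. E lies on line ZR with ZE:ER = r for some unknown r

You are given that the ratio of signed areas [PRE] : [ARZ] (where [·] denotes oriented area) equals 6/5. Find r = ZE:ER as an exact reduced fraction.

Work in coordinates with R = (0, 0), P = (1, 0), Z = (0, 1).
1. A is the midpoint of PZ ⇒ A = (1/2, 1/2)
2. With ZE:ER = r, write λ = r/(r+1) so E = Z + λ·(R−Z); E is affine-linear in λ
Every point depending on E is an affine combination of E and λ-independent points, so each such coordinate is linear in λ; the λ² term in each signed area is a multiple of (R−Z)×(R−Z) = 0, so 2·[PRE] and 2·[ARZ] are each linear in λ. Evaluating at λ=0 and λ=1:
  2·[PRE] = λ − 1,   2·[ARZ] = -1/2
So [PRE]:[ARZ] = (λ − 1) / (-1/2). Setting this equal to 6/5:
  λ − 1 = 6/5·(-1/2)  ⇒  λ = 2/5
Then r = λ/(1−λ) = (2/5)/(3/5) = 2/3. Check: with r = 2/3, E = (0, 3/5) and [PRE]:[ARZ] = 6/5 as required.

r = 2/3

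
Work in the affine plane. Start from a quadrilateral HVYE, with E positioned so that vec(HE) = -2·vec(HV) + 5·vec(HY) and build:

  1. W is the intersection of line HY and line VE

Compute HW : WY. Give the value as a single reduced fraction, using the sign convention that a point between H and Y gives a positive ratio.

HW:WY = -5/2

Choose coordinates H = (0, 0), V = (1, 0), Y = (0, 1), E = (-2, 5).
1. W is the intersection of line HY and line VE ⇒ W = (0, 5/3)
W = H + t·(Y−H) with t = 5/3, so HW:WY = t:(1−t) = 5/3:-2/3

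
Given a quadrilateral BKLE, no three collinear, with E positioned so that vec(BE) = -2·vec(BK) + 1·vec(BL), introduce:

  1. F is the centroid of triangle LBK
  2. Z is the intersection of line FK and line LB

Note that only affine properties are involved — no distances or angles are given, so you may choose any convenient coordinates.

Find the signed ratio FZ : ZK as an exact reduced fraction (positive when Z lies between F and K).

FZ:ZK = -1/3

Choose coordinates B = (0, 0), K = (1, 0), L = (0, 1), E = (-2, 1).
1. F is the centroid of triangle LBK ⇒ F = (1/3, 1/3)
2. Z is the intersection of line FK and line LB ⇒ Z = (0, 1/2)
Z = F + t·(K−F) with t = -1/2, so FZ:ZK = t:(1−t) = -1/2:3/2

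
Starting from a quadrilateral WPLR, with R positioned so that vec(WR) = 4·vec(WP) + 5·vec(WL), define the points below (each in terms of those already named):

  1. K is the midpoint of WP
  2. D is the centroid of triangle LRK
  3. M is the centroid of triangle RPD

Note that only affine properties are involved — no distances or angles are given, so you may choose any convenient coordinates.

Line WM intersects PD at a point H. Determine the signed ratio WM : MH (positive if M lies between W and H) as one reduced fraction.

Assign W = (0, 0), P = (1, 0), L = (0, 1), R = (4, 5) — the answer is frame-independent, so this choice is without loss of generality.
1. K is the midpoint of WP ⇒ K = (1/2, 0)
2. D is the centroid of triangle LRK ⇒ D = (3/2, 2)
3. M is the centroid of triangle RPD ⇒ M = (13/6, 7/3)
line WM meets PD at H = (26/19, 28/19)
M = W + t·(H−W) with t = 19/12, so WM:MH = 19/12:-7/12

WM:MH = -19/7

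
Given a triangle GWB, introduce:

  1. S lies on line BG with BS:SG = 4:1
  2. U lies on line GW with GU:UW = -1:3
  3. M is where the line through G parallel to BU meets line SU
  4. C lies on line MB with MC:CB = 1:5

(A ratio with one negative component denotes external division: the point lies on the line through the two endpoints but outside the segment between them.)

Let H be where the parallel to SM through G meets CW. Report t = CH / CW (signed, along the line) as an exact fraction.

t = 5/11

Work in coordinates with G = (0, 0), W = (1, 0), B = (0, 1).
1. S lies on line BG with BS:SG = 4:1 ⇒ S = (0, 1/5)
2. U lies on line GW with GU:UW = -1:3 ⇒ U = (-1/2, 0)
3. M is where the line through G parallel to BU meets line SU ⇒ M = (1/8, 1/4)
4. C lies on line MB with MC:CB = 1:5 ⇒ C = (5/48, 3/8)
through G parallel to SM: direction (1/8, 1/20); meets CW at H = (45/88, 9/44)
H = C + t·(W−C) with t = 5/11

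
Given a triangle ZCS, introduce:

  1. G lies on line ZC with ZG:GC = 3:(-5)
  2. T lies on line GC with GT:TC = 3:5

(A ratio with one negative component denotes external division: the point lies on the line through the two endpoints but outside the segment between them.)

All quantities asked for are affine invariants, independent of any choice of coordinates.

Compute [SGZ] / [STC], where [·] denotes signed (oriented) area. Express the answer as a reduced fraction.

Choose coordinates Z = (0, 0), C = (1, 0), S = (0, 1).
1. G lies on line ZC with ZG:GC = 3:(-5) ⇒ G = (-3/2, 0)
2. T lies on line GC with GT:TC = 3:5 ⇒ T = (-9/16, 0)
2·[SGZ] = 3/2, 2·[STC] = 25/16
[SGZ]:[STC] = 3/2:25/16 = 24/25

[SGZ]:[STC] = 24/25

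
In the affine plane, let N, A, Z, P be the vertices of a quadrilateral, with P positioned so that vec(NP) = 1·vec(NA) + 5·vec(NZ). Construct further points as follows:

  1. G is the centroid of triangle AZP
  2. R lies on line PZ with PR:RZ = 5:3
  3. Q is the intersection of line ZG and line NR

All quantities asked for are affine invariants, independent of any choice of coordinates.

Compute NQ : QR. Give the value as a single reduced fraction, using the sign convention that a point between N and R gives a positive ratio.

Assign N = (0, 0), A = (1, 0), Z = (0, 1), P = (1, 5) — the answer is frame-independent, so this choice is without loss of generality.
1. G is the centroid of triangle AZP ⇒ G = (2/3, 2)
2. R lies on line PZ with PR:RZ = 5:3 ⇒ R = (3/8, 5/2)
3. Q is the intersection of line ZG and line NR ⇒ Q = (6/31, 40/31)
Q = N + t·(R−N) with t = 16/31, so NQ:QR = t:(1−t) = 16/31:15/31

NQ:QR = 16/15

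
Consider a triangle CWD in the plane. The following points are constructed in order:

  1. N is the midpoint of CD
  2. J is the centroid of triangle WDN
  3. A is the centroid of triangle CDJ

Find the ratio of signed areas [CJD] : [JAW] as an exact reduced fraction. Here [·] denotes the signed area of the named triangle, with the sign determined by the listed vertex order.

Assign C = (0, 0), W = (1, 0), D = (0, 1) — the answer is frame-independent, so this choice is without loss of generality.
1. N is the midpoint of CD ⇒ N = (0, 1/2)
2. J is the centroid of triangle WDN ⇒ J = (1/3, 1/2)
3. A is the centroid of triangle CDJ ⇒ A = (1/9, 1/2)
2·[CJD] = 1/3, 2·[JAW] = 1/9
[CJD]:[JAW] = 1/3:1/9 = 3

[CJD]:[JAW] = 3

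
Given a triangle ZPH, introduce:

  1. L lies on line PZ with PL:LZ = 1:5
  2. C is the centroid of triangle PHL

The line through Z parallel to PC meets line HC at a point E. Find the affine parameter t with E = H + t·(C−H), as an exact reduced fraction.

Choose coordinates Z = (0, 0), P = (1, 0), H = (0, 1).
1. L lies on line PZ with PL:LZ = 1:5 ⇒ L = (5/6, 0)
2. C is the centroid of triangle PHL ⇒ C = (11/18, 1/3)
through Z parallel to PC: direction (-7/18, 1/3); meets HC at E = (77/18, -11/3)
E = H + t·(C−H) with t = 7

t = 7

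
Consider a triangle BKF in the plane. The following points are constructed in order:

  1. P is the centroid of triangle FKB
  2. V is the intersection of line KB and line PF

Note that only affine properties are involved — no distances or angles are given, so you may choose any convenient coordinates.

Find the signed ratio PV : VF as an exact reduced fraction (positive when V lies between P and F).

PV:VF = -1/3

Work in coordinates with B = (0, 0), K = (1, 0), F = (0, 1).
1. P is the centroid of triangle FKB ⇒ P = (1/3, 1/3)
2. V is the intersection of line KB and line PF ⇒ V = (1/2, 0)
V = P + t·(F−P) with t = -1/2, so PV:VF = t:(1−t) = -1/2:3/2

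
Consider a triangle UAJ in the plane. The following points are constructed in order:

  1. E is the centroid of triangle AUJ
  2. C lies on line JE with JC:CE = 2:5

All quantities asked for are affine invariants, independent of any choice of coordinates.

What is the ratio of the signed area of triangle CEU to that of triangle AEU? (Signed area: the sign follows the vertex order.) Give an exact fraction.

Assign U = (0, 0), A = (1, 0), J = (0, 1) — the answer is frame-independent, so this choice is without loss of generality.
1. E is the centroid of triangle AUJ ⇒ E = (1/3, 1/3)
2. C lies on line JE with JC:CE = 2:5 ⇒ C = (2/21, 17/21)
2·[CEU] = -5/21, 2·[AEU] = 1/3
[CEU]:[AEU] = -5/21:1/3 = -5/7

[CEU]:[AEU] = -5/7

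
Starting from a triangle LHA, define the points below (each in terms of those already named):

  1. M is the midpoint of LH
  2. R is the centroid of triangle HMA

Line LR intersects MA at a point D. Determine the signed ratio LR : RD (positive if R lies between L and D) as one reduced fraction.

Work in coordinates with L = (0, 0), H = (1, 0), A = (0, 1).
1. M is the midpoint of LH ⇒ M = (1/2, 0)
2. R is the centroid of triangle HMA ⇒ R = (1/2, 1/3)
line LR meets MA at D = (3/8, 1/4)
R = L + t·(D−L) with t = 4/3, so LR:RD = 4/3:-1/3

LR:RD = -4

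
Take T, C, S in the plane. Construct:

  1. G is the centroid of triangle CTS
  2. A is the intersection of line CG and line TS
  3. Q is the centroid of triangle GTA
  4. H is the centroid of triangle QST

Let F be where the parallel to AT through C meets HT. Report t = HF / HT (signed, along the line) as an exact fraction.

Assign T = (0, 0), C = (1, 0), S = (0, 1) — the answer is frame-independent, so this choice is without loss of generality.
1. G is the centroid of triangle CTS ⇒ G = (1/3, 1/3)
2. A is the intersection of line CG and line TS ⇒ A = (0, 1/2)
3. Q is the centroid of triangle GTA ⇒ Q = (1/9, 5/18)
4. H is the centroid of triangle QST ⇒ H = (1/27, 23/54)
through C parallel to AT: direction (0, -1/2); meets HT at F = (1, 23/2)
F = H + t·(T−H) with t = -26

t = -26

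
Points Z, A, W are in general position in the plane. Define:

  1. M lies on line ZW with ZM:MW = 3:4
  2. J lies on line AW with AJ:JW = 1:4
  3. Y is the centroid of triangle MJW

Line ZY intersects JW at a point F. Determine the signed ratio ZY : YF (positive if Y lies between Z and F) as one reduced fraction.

ZY:YF = 17/4

Set Z = (0, 0), A = (1, 0), W = (0, 1); any affine frame gives the same invariant.
1. M lies on line ZW with ZM:MW = 3:4 ⇒ M = (0, 3/7)
2. J lies on line AW with AJ:JW = 1:4 ⇒ J = (4/5, 1/5)
3. Y is the centroid of triangle MJW ⇒ Y = (4/15, 19/35)
line ZY meets JW at F = (28/85, 57/85)
Y = Z + t·(F−Z) with t = 17/21, so ZY:YF = 17/21:4/21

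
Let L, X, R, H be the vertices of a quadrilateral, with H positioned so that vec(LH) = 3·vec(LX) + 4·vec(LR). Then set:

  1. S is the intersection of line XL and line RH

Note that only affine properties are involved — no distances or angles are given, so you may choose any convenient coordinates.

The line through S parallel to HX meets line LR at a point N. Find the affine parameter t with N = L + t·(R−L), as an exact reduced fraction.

Assign L = (0, 0), X = (1, 0), R = (0, 1), H = (3, 4) — the answer is frame-independent, so this choice is without loss of generality.
1. S is the intersection of line XL and line RH ⇒ S = (-1, 0)
through S parallel to HX: direction (-2, -4); meets LR at N = (0, 2)
N = L + t·(R−L) with t = 2

t = 2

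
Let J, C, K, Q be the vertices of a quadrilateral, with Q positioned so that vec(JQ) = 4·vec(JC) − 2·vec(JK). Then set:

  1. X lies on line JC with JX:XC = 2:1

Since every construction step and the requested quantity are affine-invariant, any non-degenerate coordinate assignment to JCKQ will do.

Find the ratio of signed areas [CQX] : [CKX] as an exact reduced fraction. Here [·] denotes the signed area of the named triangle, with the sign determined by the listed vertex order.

[CQX]:[CKX] = -2

Assign J = (0, 0), C = (1, 0), K = (0, 1), Q = (4, -2) — the answer is frame-independent, so this choice is without loss of generality.
1. X lies on line JC with JX:XC = 2:1 ⇒ X = (2/3, 0)
2·[CQX] = -2/3, 2·[CKX] = 1/3
[CQX]:[CKX] = -2/3:1/3 = -2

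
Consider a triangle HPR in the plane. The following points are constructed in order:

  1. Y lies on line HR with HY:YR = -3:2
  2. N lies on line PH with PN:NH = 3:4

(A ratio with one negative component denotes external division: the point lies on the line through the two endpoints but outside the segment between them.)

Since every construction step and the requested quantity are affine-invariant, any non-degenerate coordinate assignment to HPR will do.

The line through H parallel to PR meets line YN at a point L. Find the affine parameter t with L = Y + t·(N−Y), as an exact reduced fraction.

t = 21/17

Set H = (0, 0), P = (1, 0), R = (0, 1); any affine frame gives the same invariant.
1. Y lies on line HR with HY:YR = -3:2 ⇒ Y = (0, 3)
2. N lies on line PH with PN:NH = 3:4 ⇒ N = (4/7, 0)
through H parallel to PR: direction (-1, 1); meets YN at L = (12/17, -12/17)
L = Y + t·(N−Y) with t = 21/17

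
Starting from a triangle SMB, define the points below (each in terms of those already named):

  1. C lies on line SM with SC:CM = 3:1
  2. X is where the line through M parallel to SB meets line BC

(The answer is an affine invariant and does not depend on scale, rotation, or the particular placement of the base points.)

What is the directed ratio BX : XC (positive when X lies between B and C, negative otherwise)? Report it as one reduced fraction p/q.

Set S = (0, 0), M = (1, 0), B = (0, 1); any affine frame gives the same invariant.
1. C lies on line SM with SC:CM = 3:1 ⇒ C = (3/4, 0)
2. X is where the line through M parallel to SB meets line BC ⇒ X = (1, -1/3)
X = B + t·(C−B) with t = 4/3, so BX:XC = t:(1−t) = 4/3:-1/3

BX:XC = -4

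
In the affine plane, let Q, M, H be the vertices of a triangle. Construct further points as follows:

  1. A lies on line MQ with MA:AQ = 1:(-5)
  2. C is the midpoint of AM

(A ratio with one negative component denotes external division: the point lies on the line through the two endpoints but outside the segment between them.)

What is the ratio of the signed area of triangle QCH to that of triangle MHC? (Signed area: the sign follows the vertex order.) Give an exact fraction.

Work in coordinates with Q = (0, 0), M = (1, 0), H = (0, 1).
1. A lies on line MQ with MA:AQ = 1:(-5) ⇒ A = (5/4, 0)
2. C is the midpoint of AM ⇒ C = (9/8, 0)
2·[QCH] = 9/8, 2·[MHC] = -1/8
[QCH]:[MHC] = 9/8:-1/8 = -9

[QCH]:[MHC] = -9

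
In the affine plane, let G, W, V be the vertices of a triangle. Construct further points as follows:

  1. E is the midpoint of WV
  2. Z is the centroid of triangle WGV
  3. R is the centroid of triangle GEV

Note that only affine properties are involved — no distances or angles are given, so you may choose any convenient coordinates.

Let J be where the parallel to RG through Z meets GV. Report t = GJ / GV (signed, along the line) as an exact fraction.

Set G = (0, 0), W = (1, 0), V = (0, 1); any affine frame gives the same invariant.
1. E is the midpoint of WV ⇒ E = (1/2, 1/2)
2. Z is the centroid of triangle WGV ⇒ Z = (1/3, 1/3)
3. R is the centroid of triangle GEV ⇒ R = (1/6, 1/2)
through Z parallel to RG: direction (-1/6, -1/2); meets GV at J = (0, -2/3)
J = G + t·(V−G) with t = -2/3

t = -2/3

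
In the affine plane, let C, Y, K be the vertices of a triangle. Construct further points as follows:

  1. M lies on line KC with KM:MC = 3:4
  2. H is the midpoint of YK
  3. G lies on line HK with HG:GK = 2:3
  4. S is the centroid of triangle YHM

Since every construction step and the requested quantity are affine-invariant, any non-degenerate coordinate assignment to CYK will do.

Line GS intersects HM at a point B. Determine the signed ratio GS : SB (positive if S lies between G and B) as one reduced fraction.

GS:SB = -11/5

Set C = (0, 0), Y = (1, 0), K = (0, 1); any affine frame gives the same invariant.
1. M lies on line KC with KM:MC = 3:4 ⇒ M = (0, 4/7)
2. H is the midpoint of YK ⇒ H = (1/2, 1/2)
3. G lies on line HK with HG:GK = 2:3 ⇒ G = (3/10, 7/10)
4. S is the centroid of triangle YHM ⇒ S = (1/2, 5/14)
line GS meets HM at B = (9/22, 79/154)
S = G + t·(B−G) with t = 11/6, so GS:SB = 11/6:-5/6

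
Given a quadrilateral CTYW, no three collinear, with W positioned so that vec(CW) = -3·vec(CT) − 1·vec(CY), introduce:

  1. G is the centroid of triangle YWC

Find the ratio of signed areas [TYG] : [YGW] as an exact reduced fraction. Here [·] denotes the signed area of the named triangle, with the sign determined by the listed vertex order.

Choose coordinates C = (0, 0), T = (1, 0), Y = (0, 1), W = (-3, -1).
1. G is the centroid of triangle YWC ⇒ G = (-1, 0)
2·[TYG] = 2, 2·[YGW] = -1
[TYG]:[YGW] = 2:-1 = -2

[TYG]:[YGW] = -2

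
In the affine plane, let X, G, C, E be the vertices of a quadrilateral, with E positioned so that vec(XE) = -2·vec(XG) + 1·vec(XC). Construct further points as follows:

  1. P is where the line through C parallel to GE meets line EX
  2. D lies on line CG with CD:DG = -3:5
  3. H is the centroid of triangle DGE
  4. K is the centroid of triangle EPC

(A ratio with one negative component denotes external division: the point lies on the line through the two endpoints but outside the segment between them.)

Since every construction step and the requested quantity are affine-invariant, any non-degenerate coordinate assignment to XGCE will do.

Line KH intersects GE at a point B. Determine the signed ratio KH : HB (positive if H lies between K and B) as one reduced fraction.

Work in coordinates with X = (0, 0), G = (1, 0), C = (0, 1), E = (-2, 1).
1. P is where the line through C parallel to GE meets line EX ⇒ P = (-6, 3)
2. D lies on line CG with CD:DG = -3:5 ⇒ D = (-3/2, 5/2)
3. H is the centroid of triangle DGE ⇒ H = (-5/6, 7/6)
4. K is the centroid of triangle EPC ⇒ K = (-8/3, 5/3)
line KH meets GE at B = (-10, 11/3)
H = K + t·(B−K) with t = -1/4, so KH:HB = -1/4:5/4

KH:HB = -1/5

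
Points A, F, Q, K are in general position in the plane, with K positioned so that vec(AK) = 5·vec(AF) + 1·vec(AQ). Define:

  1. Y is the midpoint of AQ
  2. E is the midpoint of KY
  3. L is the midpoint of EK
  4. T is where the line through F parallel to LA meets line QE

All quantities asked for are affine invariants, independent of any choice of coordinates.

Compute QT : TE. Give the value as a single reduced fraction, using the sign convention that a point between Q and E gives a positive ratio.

Choose coordinates A = (0, 0), F = (1, 0), Q = (0, 1), K = (5, 1).
1. Y is the midpoint of AQ ⇒ Y = (0, 1/2)
2. E is the midpoint of KY ⇒ E = (5/2, 3/4)
3. L is the midpoint of EK ⇒ L = (15/4, 7/8)
4. T is where the line through F parallel to LA meets line QE ⇒ T = (37/10, 63/100)
T = Q + t·(E−Q) with t = 37/25, so QT:TE = t:(1−t) = 37/25:-12/25

QT:TE = -37/12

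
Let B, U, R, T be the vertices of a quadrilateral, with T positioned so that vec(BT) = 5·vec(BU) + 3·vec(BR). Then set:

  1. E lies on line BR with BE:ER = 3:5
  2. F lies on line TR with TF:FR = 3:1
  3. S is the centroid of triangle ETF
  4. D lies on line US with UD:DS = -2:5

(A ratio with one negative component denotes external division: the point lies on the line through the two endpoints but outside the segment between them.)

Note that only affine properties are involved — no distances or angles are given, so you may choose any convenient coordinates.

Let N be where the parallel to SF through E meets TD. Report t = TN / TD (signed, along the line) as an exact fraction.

Choose coordinates B = (0, 0), U = (1, 0), R = (0, 1), T = (5, 3).
1. E lies on line BR with BE:ER = 3:5 ⇒ E = (0, 3/8)
2. F lies on line TR with TF:FR = 3:1 ⇒ F = (5/4, 3/2)
3. S is the centroid of triangle ETF ⇒ S = (25/12, 13/8)
4. D lies on line US with UD:DS = -2:5 ⇒ D = (5/18, -13/12)
through E parallel to SF: direction (-5/6, -1/8); meets TD at N = (385/162, 79/108)
N = T + t·(D−T) with t = 5/9

t = 5/9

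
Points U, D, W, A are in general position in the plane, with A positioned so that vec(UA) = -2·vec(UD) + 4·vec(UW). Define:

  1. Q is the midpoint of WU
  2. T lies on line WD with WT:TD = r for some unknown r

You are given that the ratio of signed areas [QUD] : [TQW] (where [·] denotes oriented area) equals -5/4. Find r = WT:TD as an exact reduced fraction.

Set U = (0, 0), D = (1, 0), W = (0, 1), A = (-2, 4); any affine frame gives the same invariant.
1. Q is the midpoint of WU ⇒ Q = (0, 1/2)
2. With WT:TD = r, write λ = r/(r+1) so T = W + λ·(D−W); T is affine-linear in λ
Every point depending on T is an affine combination of T and λ-independent points, so each such coordinate is linear in λ; the λ² term in each signed area is a multiple of (D−W)×(D−W) = 0, so 2·[QUD] and 2·[TQW] are each linear in λ. Evaluating at λ=0 and λ=1:
  2·[QUD] = 1/2,   2·[TQW] = -1/2·λ
So [QUD]:[TQW] = (1/2) / (-1/2·λ). Setting this equal to -5/4:
  1/2 = -5/4·(-1/2·λ)  ⇒  λ = 4/5
Then r = λ/(1−λ) = (4/5)/(1/5) = 4. Check: with r = 4, T = (4/5, 1/5) and [QUD]:[TQW] = -5/4 as required.

r = 4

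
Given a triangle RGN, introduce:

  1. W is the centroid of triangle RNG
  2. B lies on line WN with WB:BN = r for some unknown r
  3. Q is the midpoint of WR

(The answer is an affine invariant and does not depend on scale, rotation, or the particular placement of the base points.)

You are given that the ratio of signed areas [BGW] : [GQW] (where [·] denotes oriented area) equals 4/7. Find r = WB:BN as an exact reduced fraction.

r = 2/5

Assign R = (0, 0), G = (1, 0), N = (0, 1) — the answer is frame-independent, so this choice is without loss of generality.
1. W is the centroid of triangle RNG ⇒ W = (1/3, 1/3)
2. With WB:BN = r, write λ = r/(r+1) so B = W + λ·(N−W); B is affine-linear in λ
3. Q is the midpoint of WR ⇒ Q = (1/6, 1/6)
Every point depending on B is an affine combination of B and λ-independent points, so each such coordinate is linear in λ; the λ² term in each signed area is a multiple of (N−W)×(N−W) = 0, so 2·[BGW] and 2·[GQW] are each linear in λ. Evaluating at λ=0 and λ=1:
  2·[BGW] = -1/3·λ,   2·[GQW] = -1/6
So [BGW]:[GQW] = (-1/3·λ) / (-1/6). Setting this equal to 4/7:
  -1/3·λ = 4/7·(-1/6)  ⇒  λ = 2/7
Then r = λ/(1−λ) = (2/7)/(5/7) = 2/5. Check: with r = 2/5, B = (5/21, 11/21) and [BGW]:[GQW] = 4/7 as required.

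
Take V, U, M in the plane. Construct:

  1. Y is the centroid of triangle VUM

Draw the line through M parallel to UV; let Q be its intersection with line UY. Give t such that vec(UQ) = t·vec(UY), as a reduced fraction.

t = 3

Work in coordinates with V = (0, 0), U = (1, 0), M = (0, 1).
1. Y is the centroid of triangle VUM ⇒ Y = (1/3, 1/3)
through M parallel to UV: direction (-1, 0); meets UY at Q = (-1, 1)
Q = U + t·(Y−U) with t = 3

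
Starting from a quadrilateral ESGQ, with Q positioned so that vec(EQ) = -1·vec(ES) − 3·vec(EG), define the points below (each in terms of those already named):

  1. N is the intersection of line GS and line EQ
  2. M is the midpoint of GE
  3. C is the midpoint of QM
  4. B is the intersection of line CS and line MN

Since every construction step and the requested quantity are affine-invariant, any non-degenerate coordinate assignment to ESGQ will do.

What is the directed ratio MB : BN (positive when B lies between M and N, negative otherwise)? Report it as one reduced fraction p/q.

MB:BN = -32/33

Choose coordinates E = (0, 0), S = (1, 0), G = (0, 1), Q = (-1, -3).
1. N is the intersection of line GS and line EQ ⇒ N = (1/4, 3/4)
2. M is the midpoint of GE ⇒ M = (0, 1/2)
3. C is the midpoint of QM ⇒ C = (-1/2, -5/4)
4. B is the intersection of line CS and line MN ⇒ B = (-8, -15/2)
B = M + t·(N−M) with t = -32, so MB:BN = t:(1−t) = -32:33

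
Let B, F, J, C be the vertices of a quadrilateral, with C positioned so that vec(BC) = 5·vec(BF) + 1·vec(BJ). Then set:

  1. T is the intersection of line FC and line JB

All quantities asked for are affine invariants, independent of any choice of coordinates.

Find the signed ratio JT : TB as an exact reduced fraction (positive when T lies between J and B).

JT:TB = -5

Assign B = (0, 0), F = (1, 0), J = (0, 1), C = (5, 1) — the answer is frame-independent, so this choice is without loss of generality.
1. T is the intersection of line FC and line JB ⇒ T = (0, -1/4)
T = J + t·(B−J) with t = 5/4, so JT:TB = t:(1−t) = 5/4:-1/4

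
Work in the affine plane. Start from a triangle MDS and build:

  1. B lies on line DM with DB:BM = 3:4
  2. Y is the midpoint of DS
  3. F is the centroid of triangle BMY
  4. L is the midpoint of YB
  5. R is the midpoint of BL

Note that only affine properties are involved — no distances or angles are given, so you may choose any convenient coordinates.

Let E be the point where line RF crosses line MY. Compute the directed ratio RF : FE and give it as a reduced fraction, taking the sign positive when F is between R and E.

Set M = (0, 0), D = (1, 0), S = (0, 1); any affine frame gives the same invariant.
1. B lies on line DM with DB:BM = 3:4 ⇒ B = (4/7, 0)
2. Y is the midpoint of DS ⇒ Y = (1/2, 1/2)
3. F is the centroid of triangle BMY ⇒ F = (5/14, 1/6)
4. L is the midpoint of YB ⇒ L = (15/28, 1/4)
5. R is the midpoint of BL ⇒ R = (31/56, 1/8)
line RF meets MY at E = (1/5, 1/5)
F = R + t·(E−R) with t = 5/9, so RF:FE = 5/9:4/9

RF:FE = 5/4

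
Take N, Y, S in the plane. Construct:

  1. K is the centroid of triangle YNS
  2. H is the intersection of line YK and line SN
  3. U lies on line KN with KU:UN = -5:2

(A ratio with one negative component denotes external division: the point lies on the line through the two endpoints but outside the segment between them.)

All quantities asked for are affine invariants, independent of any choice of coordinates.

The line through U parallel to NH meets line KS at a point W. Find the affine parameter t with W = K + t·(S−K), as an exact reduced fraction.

Work in coordinates with N = (0, 0), Y = (1, 0), S = (0, 1).
1. K is the centroid of triangle YNS ⇒ K = (1/3, 1/3)
2. H is the intersection of line YK and line SN ⇒ H = (0, 1/2)
3. U lies on line KN with KU:UN = -5:2 ⇒ U = (-2/9, -2/9)
through U parallel to NH: direction (0, 1/2); meets KS at W = (-2/9, 13/9)
W = K + t·(S−K) with t = 5/3

t = 5/3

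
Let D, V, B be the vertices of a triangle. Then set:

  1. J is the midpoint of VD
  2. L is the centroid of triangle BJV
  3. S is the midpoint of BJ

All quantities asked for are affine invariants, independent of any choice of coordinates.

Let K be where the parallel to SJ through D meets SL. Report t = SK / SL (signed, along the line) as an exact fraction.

t = -3

Work in coordinates with D = (0, 0), V = (1, 0), B = (0, 1).
1. J is the midpoint of VD ⇒ J = (1/2, 0)
2. L is the centroid of triangle BJV ⇒ L = (1/2, 1/3)
3. S is the midpoint of BJ ⇒ S = (1/4, 1/2)
through D parallel to SJ: direction (1/4, -1/2); meets SL at K = (-1/2, 1)
K = S + t·(L−S) with t = -3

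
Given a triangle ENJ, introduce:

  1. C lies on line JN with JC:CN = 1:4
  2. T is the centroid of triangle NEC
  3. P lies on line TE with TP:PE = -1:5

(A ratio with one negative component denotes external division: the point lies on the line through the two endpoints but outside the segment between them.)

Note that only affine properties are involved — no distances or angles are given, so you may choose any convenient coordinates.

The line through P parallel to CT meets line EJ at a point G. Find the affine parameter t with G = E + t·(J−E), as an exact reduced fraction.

t = 5/3

Assign E = (0, 0), N = (1, 0), J = (0, 1) — the answer is frame-independent, so this choice is without loss of generality.
1. C lies on line JN with JC:CN = 1:4 ⇒ C = (1/5, 4/5)
2. T is the centroid of triangle NEC ⇒ T = (2/5, 4/15)
3. P lies on line TE with TP:PE = -1:5 ⇒ P = (1/2, 1/3)
through P parallel to CT: direction (1/5, -8/15); meets EJ at G = (0, 5/3)
G = E + t·(J−E) with t = 5/3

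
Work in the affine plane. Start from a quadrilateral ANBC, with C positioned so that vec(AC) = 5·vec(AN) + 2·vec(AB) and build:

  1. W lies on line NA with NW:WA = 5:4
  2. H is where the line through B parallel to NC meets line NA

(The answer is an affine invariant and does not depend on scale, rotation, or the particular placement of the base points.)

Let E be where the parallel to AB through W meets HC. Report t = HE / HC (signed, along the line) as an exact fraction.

Choose coordinates A = (0, 0), N = (1, 0), B = (0, 1), C = (5, 2).
1. W lies on line NA with NW:WA = 5:4 ⇒ W = (4/9, 0)
2. H is where the line through B parallel to NC meets line NA ⇒ H = (-2, 0)
through W parallel to AB: direction (0, 1); meets HC at E = (4/9, 44/63)
E = H + t·(C−H) with t = 22/63

t = 22/63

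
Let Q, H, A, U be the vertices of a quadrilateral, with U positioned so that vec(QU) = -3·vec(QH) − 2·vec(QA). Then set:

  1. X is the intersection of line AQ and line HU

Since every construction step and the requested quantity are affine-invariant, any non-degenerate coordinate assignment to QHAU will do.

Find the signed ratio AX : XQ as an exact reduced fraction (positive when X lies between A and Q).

AX:XQ = -3

Set Q = (0, 0), H = (1, 0), A = (0, 1), U = (-3, -2); any affine frame gives the same invariant.
1. X is the intersection of line AQ and line HU ⇒ X = (0, -1/2)
X = A + t·(Q−A) with t = 3/2, so AX:XQ = t:(1−t) = 3/2:-1/2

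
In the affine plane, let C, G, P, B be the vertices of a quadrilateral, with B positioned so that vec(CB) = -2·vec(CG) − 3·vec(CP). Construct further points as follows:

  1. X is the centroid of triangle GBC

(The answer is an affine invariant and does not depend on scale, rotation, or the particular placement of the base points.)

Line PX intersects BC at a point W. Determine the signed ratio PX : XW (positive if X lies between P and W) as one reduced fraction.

Work in coordinates with C = (0, 0), G = (1, 0), P = (0, 1), B = (-2, -3).
1. X is the centroid of triangle GBC ⇒ X = (-1/3, -1)
line PX meets BC at W = (-2/9, -1/3)
X = P + t·(W−P) with t = 3/2, so PX:XW = 3/2:-1/2

PX:XW = -3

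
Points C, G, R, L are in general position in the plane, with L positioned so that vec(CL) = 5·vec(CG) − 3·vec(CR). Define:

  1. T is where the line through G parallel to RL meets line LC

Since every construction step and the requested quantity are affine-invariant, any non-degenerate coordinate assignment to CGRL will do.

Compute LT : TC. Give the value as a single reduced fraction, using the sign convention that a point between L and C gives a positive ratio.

Choose coordinates C = (0, 0), G = (1, 0), R = (0, 1), L = (5, -3).
1. T is where the line through G parallel to RL meets line LC ⇒ T = (4, -12/5)
T = L + t·(C−L) with t = 1/5, so LT:TC = t:(1−t) = 1/5:4/5

LT:TC = 1/4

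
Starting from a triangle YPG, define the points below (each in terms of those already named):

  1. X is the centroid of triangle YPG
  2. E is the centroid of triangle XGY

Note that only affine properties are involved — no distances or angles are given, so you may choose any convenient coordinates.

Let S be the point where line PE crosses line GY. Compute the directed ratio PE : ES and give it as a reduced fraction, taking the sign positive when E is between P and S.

Choose coordinates Y = (0, 0), P = (1, 0), G = (0, 1).
1. X is the centroid of triangle YPG ⇒ X = (1/3, 1/3)
2. E is the centroid of triangle XGY ⇒ E = (1/9, 4/9)
line PE meets GY at S = (0, 1/2)
E = P + t·(S−P) with t = 8/9, so PE:ES = 8/9:1/9

PE:ES = 8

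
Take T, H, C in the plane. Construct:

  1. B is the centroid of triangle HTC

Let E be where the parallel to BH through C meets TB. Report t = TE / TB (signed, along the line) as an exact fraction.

Set T = (0, 0), H = (1, 0), C = (0, 1); any affine frame gives the same invariant.
1. B is the centroid of triangle HTC ⇒ B = (1/3, 1/3)
through C parallel to BH: direction (2/3, -1/3); meets TB at E = (2/3, 2/3)
E = T + t·(B−T) with t = 2

t = 2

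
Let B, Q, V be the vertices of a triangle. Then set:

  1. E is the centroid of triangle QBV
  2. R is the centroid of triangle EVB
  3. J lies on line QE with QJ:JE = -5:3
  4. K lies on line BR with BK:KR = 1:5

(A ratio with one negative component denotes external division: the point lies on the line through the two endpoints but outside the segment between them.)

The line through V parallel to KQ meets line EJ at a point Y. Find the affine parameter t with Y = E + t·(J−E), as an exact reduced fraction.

t = 68/45

Assign B = (0, 0), Q = (1, 0), V = (0, 1) — the answer is frame-independent, so this choice is without loss of generality.
1. E is the centroid of triangle QBV ⇒ E = (1/3, 1/3)
2. R is the centroid of triangle EVB ⇒ R = (1/9, 4/9)
3. J lies on line QE with QJ:JE = -5:3 ⇒ J = (-2/3, 5/6)
4. K lies on line BR with BK:KR = 1:5 ⇒ K = (1/54, 2/27)
through V parallel to KQ: direction (53/54, -2/27); meets EJ at Y = (-53/45, 49/45)
Y = E + t·(J−E) with t = 68/45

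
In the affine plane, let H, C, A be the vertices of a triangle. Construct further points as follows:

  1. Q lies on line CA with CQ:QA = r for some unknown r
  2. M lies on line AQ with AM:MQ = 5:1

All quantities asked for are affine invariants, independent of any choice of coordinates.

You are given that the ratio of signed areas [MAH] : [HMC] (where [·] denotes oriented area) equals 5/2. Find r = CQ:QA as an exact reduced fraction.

Choose coordinates H = (0, 0), C = (1, 0), A = (0, 1).
1. With CQ:QA = r, write λ = r/(r+1) so Q = C + λ·(A−C); Q is affine-linear in λ
2. M lies on line AQ with AM:MQ = 5:1 ⇒ M is an affine combination of earlier points and hence also affine-linear in λ
Every point depending on Q is an affine combination of Q and λ-independent points, so each such coordinate is linear in λ; the λ² term in each signed area is a multiple of (A−C)×(A−C) = 0, so 2·[MAH] and 2·[HMC] are each linear in λ. Evaluating at λ=0 and λ=1:
  2·[MAH] = -5/6·λ + 5/6,   2·[HMC] = -5/6·λ − 1/6
So [MAH]:[HMC] = (-5/6·λ + 5/6) / (-5/6·λ − 1/6). Setting this equal to 5/2:
  -5/6·λ + 5/6 = 5/2·(-5/6·λ − 1/6)  ⇒  λ = -1
Then r = λ/(1−λ) = (-1)/(2) = -1/2. Check: with r = -1/2, Q = (2, -1) and [MAH]:[HMC] = 5/2 as required.

r = -1/2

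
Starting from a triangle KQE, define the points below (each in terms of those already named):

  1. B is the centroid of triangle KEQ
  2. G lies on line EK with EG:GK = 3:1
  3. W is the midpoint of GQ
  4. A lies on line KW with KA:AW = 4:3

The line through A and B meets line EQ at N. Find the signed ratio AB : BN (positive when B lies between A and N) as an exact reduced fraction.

AB:BN = 13/14

Work in coordinates with K = (0, 0), Q = (1, 0), E = (0, 1).
1. B is the centroid of triangle KEQ ⇒ B = (1/3, 1/3)
2. G lies on line EK with EG:GK = 3:1 ⇒ G = (0, 1/4)
3. W is the midpoint of GQ ⇒ W = (1/2, 1/8)
4. A lies on line KW with KA:AW = 4:3 ⇒ A = (2/7, 1/14)
line AB meets EQ at N = (5/13, 8/13)
B = A + t·(N−A) with t = 13/27, so AB:BN = 13/27:14/27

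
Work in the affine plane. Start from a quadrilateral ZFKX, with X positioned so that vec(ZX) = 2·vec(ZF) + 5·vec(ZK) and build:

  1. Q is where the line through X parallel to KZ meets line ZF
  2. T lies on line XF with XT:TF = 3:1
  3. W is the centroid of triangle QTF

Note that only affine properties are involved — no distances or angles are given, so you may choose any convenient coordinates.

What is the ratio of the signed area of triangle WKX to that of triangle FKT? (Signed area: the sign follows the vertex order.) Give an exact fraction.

Assign Z = (0, 0), F = (1, 0), K = (0, 1), X = (2, 5) — the answer is frame-independent, so this choice is without loss of generality.
1. Q is where the line through X parallel to KZ meets line ZF ⇒ Q = (2, 0)
2. T lies on line XF with XT:TF = 3:1 ⇒ T = (5/4, 5/4)
3. W is the centroid of triangle QTF ⇒ W = (17/12, 5/12)
2·[WKX] = -41/6, 2·[FKT] = -3/2
[WKX]:[FKT] = -41/6:-3/2 = 41/9

[WKX]:[FKT] = 41/9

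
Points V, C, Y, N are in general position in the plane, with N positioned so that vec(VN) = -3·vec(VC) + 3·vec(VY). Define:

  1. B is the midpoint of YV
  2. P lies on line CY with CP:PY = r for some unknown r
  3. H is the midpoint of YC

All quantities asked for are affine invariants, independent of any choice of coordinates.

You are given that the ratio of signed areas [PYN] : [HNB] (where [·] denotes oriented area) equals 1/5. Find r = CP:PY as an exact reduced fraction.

Assign V = (0, 0), C = (1, 0), Y = (0, 1), N = (-3, 3) — the answer is frame-independent, so this choice is without loss of generality.
1. B is the midpoint of YV ⇒ B = (0, 1/2)
2. With CP:PY = r, write λ = r/(r+1) so P = C + λ·(Y−C); P is affine-linear in λ
3. H is the midpoint of YC ⇒ H = (1/2, 1/2)
Every point depending on P is an affine combination of P and λ-independent points, so each such coordinate is linear in λ; the λ² term in each signed area is a multiple of (Y−C)×(Y−C) = 0, so 2·[PYN] and 2·[HNB] are each linear in λ. Evaluating at λ=0 and λ=1:
  2·[PYN] = −λ + 1,   2·[HNB] = 5/4
So [PYN]:[HNB] = (−λ + 1) / (5/4). Setting this equal to 1/5:
  −λ + 1 = 1/5·(5/4)  ⇒  λ = 3/4
Then r = λ/(1−λ) = (3/4)/(1/4) = 3. Check: with r = 3, P = (1/4, 3/4) and [PYN]:[HNB] = 1/5 as required.

r = 3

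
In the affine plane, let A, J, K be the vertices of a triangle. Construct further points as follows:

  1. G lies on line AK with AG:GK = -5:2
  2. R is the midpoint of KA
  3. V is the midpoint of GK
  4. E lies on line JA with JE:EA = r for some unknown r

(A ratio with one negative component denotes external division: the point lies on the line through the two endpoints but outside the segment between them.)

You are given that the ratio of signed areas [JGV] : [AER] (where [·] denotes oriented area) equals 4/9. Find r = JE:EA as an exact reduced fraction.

Set A = (0, 0), J = (1, 0), K = (0, 1); any affine frame gives the same invariant.
1. G lies on line AK with AG:GK = -5:2 ⇒ G = (0, 5/3)
2. R is the midpoint of KA ⇒ R = (0, 1/2)
3. V is the midpoint of GK ⇒ V = (0, 4/3)
4. With JE:EA = r, write λ = r/(r+1) so E = J + λ·(A−J); E is affine-linear in λ
Every point depending on E is an affine combination of E and λ-independent points, so each such coordinate is linear in λ; the λ² term in each signed area is a multiple of (A−J)×(A−J) = 0, so 2·[JGV] and 2·[AER] are each linear in λ. Evaluating at λ=0 and λ=1:
  2·[JGV] = 1/3,   2·[AER] = -1/2·λ + 1/2
So [JGV]:[AER] = (1/3) / (-1/2·λ + 1/2). Setting this equal to 4/9:
  1/3 = 4/9·(-1/2·λ + 1/2)  ⇒  λ = -1/2
Then r = λ/(1−λ) = (-1/2)/(3/2) = -1/3. Check: with r = -1/3, E = (3/2, 0) and [JGV]:[AER] = 4/9 as required.

r = -1/3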